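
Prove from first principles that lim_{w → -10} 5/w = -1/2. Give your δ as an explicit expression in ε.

Fix ε > 0. We seek δ > 0 such that 0 < |w + 10| < δ implies |5/w + 1/2| < ε.
|5/w + 1/2| = 5·|-10 − w|/(10·|w|) = 5|w + 10|/(10|w|).
Restrict δ ≤ 5. Then |w + 10| < 5 gives |w| > 5, so 10|w| > 50.
Then |5/w + 1/2| < 5|w + 10|/50, which is < ε when |w + 10| < 10ε.
Take δ = min(5, 10ε). Then 0 < |w + 10| < δ gives both |w + 10| < 5 and |w + 10| < 10ε, so |5/w + 1/2| < ε.

δ = min(5, 10ε)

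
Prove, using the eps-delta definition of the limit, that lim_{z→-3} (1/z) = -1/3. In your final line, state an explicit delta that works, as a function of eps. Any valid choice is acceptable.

delta = min(3/2, (9/2)eps)

Fix eps > 0. We seek delta > 0 such that 0 < |z + 3| < delta implies |1/z + 1/3| < eps.
|1/z + 1/3| = |-3 − z|/(3·|z|) = |z + 3|/(3|z|).
Require delta ≤ 3/2 so that |z| > 3 − 3/2 = 3/2, hence 3|z| > 9/2.
Then |1/z + 1/3| < |z + 3|/(9/2), which is < eps when |z + 3| < (9/2)eps.
Take delta = min(3/2, (9/2)eps). Then 0 < |z + 3| < delta gives both |z + 3| < 3/2 and |z + 3| < (9/2)eps, so |1/z + 1/3| < eps.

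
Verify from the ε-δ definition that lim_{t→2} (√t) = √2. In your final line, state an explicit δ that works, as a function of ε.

Fix ε > 0. We want δ > 0 such that 0 < |t − 2| < δ implies |√t − √2| < ε.
Multiplying by the conjugate, |√t − √2| = |t − 2|/(√t + √2).
Restrict δ ≤ 2 so that |t − 2| < 2 forces t > 0, and then √t + √2 > √2.
Hence |√t − √2| < |t − 2|/√2, which is < ε once |t − 2| < √2·ε.
Take δ = min(2, √2·ε). If 0 < |t − 2| < δ then t > 0 and |√t − √2| < |t − 2|/√2 < ε.

δ = min(2, √2·ε)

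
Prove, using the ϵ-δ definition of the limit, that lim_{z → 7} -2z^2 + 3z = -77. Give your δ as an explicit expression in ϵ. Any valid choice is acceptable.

Suppose ϵ > 0. We want δ > 0 such that 0 < |z − 7| < δ implies |(-2z^2 + 3z) + 77| < ϵ.
(-2z^2 + 3z) + 77 = -2z^2 + 3z + 77 = (z − 7)(-2z - 11).
So |(-2z^2 + 3z) + 77| = |z − 7|·|-2z - 11|.
Assume first that |z − 7| < 2, so |z| < 9. Then |-2z - 11| ≤ 2·9 + 11 = 29.
Hence |(-2z^2 + 3z) + 77| ≤ 29|z − 7| < ϵ provided |z − 7| < ϵ/29.
Take δ = min(2, ϵ/29). Then 0 < |z − 7| < δ gives both |z − 7| < 2 and |z − 7| < ϵ/29, so |(-2z^2 + 3z) + 77| < ϵ.

δ = min(2, ϵ/29)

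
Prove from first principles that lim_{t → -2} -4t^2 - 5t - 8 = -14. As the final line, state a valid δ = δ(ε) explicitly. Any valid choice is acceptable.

Let ε > 0. We want δ > 0 such that 0 < |t + 2| < δ implies |(-4t^2 - 5t - 8) + 14| < ε.
(-4t^2 - 5t - 8) + 14 = -4t^2 - 5t + 6 = (t + 2)(-4t + 3).
So |(-4t^2 - 5t - 8) + 14| = |t + 2|·|-4t + 3|.
Require δ ≤ 2. Then |t + 2| < 2 gives |t| < 4, and by the triangle inequality |-4t + 3| ≤ 4·4 + 3 = 19.
Hence |(-4t^2 - 5t - 8) + 14| ≤ 19|t + 2| < ε provided |t + 2| < ε/19.
Take δ = min(2, ε/19). Then 0 < |t + 2| < δ gives both |t + 2| < 2 and |t + 2| < ε/19, so |(-4t^2 - 5t - 8) + 14| < ε.

δ = min(2, ε/19)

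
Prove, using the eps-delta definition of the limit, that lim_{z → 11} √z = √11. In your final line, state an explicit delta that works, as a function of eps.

delta = min(11, √11·eps)

Suppose eps > 0. We want delta > 0 such that 0 < |z − 11| < delta implies |√z − √11| < eps.
Multiplying by the conjugate, |√z − √11| = |z − 11|/(√z + √11).
Restrict delta ≤ 11 so that |z − 11| < 11 forces z > 0, and then √z + √11 > √11.
Hence |√z − √11| < |z − 11|/√11, which is < eps once |z − 11| < √11·eps.
Take delta = min(11, √11·eps). If 0 < |z − 11| < delta then z > 0 and |√z − √11| < |z − 11|/√11 < eps.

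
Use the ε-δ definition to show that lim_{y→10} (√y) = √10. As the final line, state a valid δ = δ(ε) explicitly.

Let ε > 0. We want δ > 0 such that 0 < |y − 10| < δ implies |√y − √10| < ε.
Rationalise: √y − √10 = (y − 10)/(√y + √10), so |√y − √10| = |y − 10|/(√y + √10).
Restrict δ ≤ 10 so that |y − 10| < 10 forces y > 0, and then √y + √10 > √10.
Hence |√y − √10| < |y − 10|/√10, which is < ε once |y − 10| < √10·ε.
Take δ = min(10, √10·ε). If 0 < |y − 10| < δ then y > 0 and |√y − √10| < |y − 10|/√10 < ε.

δ = min(10, √10·ε)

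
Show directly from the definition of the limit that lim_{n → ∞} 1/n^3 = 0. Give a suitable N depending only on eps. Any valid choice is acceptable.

N = (1/eps)^{1/3}

Suppose eps > 0. For n ≥ 1, |1/n^3 − 0| = 1/n^3.
1/n^3 < eps ⇔ n^3 > 1/eps ⇔ n > (1/eps)^{1/3}.
Take N = (1/eps)^{1/3}. Then n > N implies 1/n^3 < eps.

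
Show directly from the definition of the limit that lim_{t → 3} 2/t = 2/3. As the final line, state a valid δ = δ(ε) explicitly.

Suppose ε > 0. We seek δ > 0 such that 0 < |t − 3| < δ implies |2/t − (2/3)| < ε.
|2/t − (2/3)| = 2·|3 − t|/(3·|t|) = 2|t − 3|/(3|t|).
Require δ ≤ 3/2 so that |t| > 3 − 3/2 = 3/2, hence 3|t| > 9/2.
Then |2/t − (2/3)| < 2|t − 3|/(9/2), which is < ε when |t − 3| < (9/4)ε.
Take δ = min(3/2, (9/4)ε). Then 0 < |t − 3| < δ gives both |t − 3| < 3/2 and |t − 3| < (9/4)ε, so |2/t − (2/3)| < ε.

δ = min(3/2, (9/4)ε)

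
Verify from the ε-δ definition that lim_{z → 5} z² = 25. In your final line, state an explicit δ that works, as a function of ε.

δ = min(2, ε/12)

Let ε > 0. We seek δ > 0 with 0 < |z − 5| < δ ⇒ |z² − 25| < ε.
Factor: z² − 25 = (z − 5)(z + 5), so |z² − 25| = |z − 5|·|z + 5|.
Impose δ ≤ 2 so that |z| < 7; then |z + 5| ≤ 12.
Hence |z² − 25| ≤ 12|z − 5|, which is < ε once |z − 5| < ε/12.
Take δ = min(2, ε/12). If 0 < |z − 5| < δ then both bounds hold and |z² − 25| ≤ 12|z − 5| < 12·(ε/12) = ε.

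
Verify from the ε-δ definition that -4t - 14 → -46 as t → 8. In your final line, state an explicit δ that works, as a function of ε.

δ = ε/4

Suppose ε > 0. We need δ > 0 so that 0 < |t − 8| < δ implies |(-4t - 14) + 46| < ε.
Since (-4t - 14) + 46 = -4(t − 8), we have |(-4t - 14) + 46| = 4|t − 8|.
So 4|t − 8| < ε exactly when |t − 8| < ε/4.
Take δ = ε/4. If 0 < |t − 8| < δ then |(-4t - 14) + 46| = 4|t − 8| < 4·(ε/4) = ε.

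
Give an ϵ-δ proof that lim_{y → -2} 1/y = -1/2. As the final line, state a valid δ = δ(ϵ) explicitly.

Let ϵ > 0. We seek δ > 0 such that 0 < |y + 2| < δ implies |1/y + 1/2| < ϵ.
|1/y + 1/2| = |-2 − y|/(2·|y|) = |y + 2|/(2|y|).
Restrict δ ≤ 1. Then |y + 2| < 1 gives |y| > 1, so 2|y| > 2.
Then |1/y + 1/2| < |y + 2|/2, which is < ϵ when |y + 2| < 2ϵ.
Take δ = min(1, 2ϵ). Then 0 < |y + 2| < δ gives both |y + 2| < 1 and |y + 2| < 2ϵ, so |1/y + 1/2| < ϵ.

δ = min(1, 2ϵ)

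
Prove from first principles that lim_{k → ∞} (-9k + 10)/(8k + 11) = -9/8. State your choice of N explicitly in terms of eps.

N = (179/64)/eps

Suppose eps > 0. For k ≥ 1, |(-9k + 10)/(8k + 11) + 9/8| = |179|/(8(8k + 11)) = 179/(8(8k + 11)).
Since 8k + 11 ≥ 8k for k ≥ 1, this is ≤ 179/(8·8k) = (179/64)/k.
So |(-9k + 10)/(8k + 11) + 9/8| < eps whenever k > (179/64)/eps.
Take N = (179/64)/eps. If k > N then |(-9k + 10)/(8k + 11) + 9/8| ≤ (179/64)/k < eps.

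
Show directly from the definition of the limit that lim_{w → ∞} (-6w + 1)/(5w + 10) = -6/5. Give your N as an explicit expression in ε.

N = (13/5)/ε

Suppose ε > 0. We seek N > 0 such that w > N implies |(-6w + 1)/(5w + 10) + 6/5| < ε.
(-6w + 1)/(5w + 10) + 6/5 = (5(-6w + 1) − (-6)(5w + 10)) / (5(5w + 10)) = 65/(5(5w + 10)).
For w > 0 we have 5w + 10 > 5w, so |(-6w + 1)/(5w + 10) + 6/5| = 65/(5(5w + 10)) < 65/(5·5w) = (13/5)/w.
Thus |(-6w + 1)/(5w + 10) + 6/5| < ε whenever w > (13/5)/ε.
Take N = (13/5)/ε. If w > N then |(-6w + 1)/(5w + 10) + 6/5| < (13/5)/w < ε.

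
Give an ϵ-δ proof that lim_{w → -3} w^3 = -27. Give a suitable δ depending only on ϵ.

Let ϵ > 0. We seek δ > 0 with 0 < |w + 3| < δ ⇒ |w^3 + 27| < ϵ.
Factor: w^3 + 27 = (w + 3)(w^2 - 3w + 9), so |w^3 + 27| = |w + 3|·|w^2 - 3w + 9|.
Impose δ ≤ 1 so that |w| < 4; then |w^2 - 3w + 9| ≤ 37.
Hence |w^3 + 27| ≤ 37|w + 3|, which is < ϵ once |w + 3| < ϵ/37.
Take δ = min(1, ϵ/37). If 0 < |w + 3| < δ then both bounds hold and |w^3 + 27| ≤ 37|w + 3| < 37·(ϵ/37) = ϵ.

δ = min(1, ϵ/37)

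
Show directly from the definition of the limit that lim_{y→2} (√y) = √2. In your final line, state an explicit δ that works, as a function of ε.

Let ε > 0 be given. We want δ > 0 such that 0 < |y − 2| < δ implies |√y − √2| < ε.
Multiplying by the conjugate, |√y − √2| = |y − 2|/(√y + √2).
Restrict δ ≤ 2 so that |y − 2| < 2 forces y > 0, and then √y + √2 > √2.
Hence |√y − √2| < |y − 2|/√2, which is < ε once |y − 2| < √2·ε.
Take δ = min(2, √2·ε). If 0 < |y − 2| < δ then y > 0 and |√y − √2| < |y − 2|/√2 < ε.

δ = min(2, √2·ε)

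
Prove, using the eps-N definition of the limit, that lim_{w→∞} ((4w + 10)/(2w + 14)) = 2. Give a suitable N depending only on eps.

N = 9/eps

Fix eps > 0. We seek N > 0 such that w > N implies |(4w + 10)/(2w + 14) − 2| < eps.
(4w + 10)/(2w + 14) − 2 = (2(4w + 10) − 4(2w + 14)) / (2(2w + 14)) = -36/(2(2w + 14)).
For w > 0 we have 2w + 14 > 2w, so |(4w + 10)/(2w + 14) − 2| = 36/(2(2w + 14)) < 36/(2·2w) = 9/w.
Thus |(4w + 10)/(2w + 14) − 2| < eps whenever w > 9/eps.
Take N = 9/eps. If w > N then |(4w + 10)/(2w + 14) − 2| < 9/w < eps.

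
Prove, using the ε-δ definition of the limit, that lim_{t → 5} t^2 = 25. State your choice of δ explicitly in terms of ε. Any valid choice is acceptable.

Let ε > 0 be given. We seek δ > 0 with 0 < |t − 5| < δ ⇒ |t^2 − 25| < ε.
Factor: t^2 − 25 = (t − 5)(t + 5), so |t^2 − 25| = |t − 5|·|t + 5|.
Restrict δ ≤ 2. Then |t − 5| < 2 gives |t| < 7, so by the triangle inequality |t + 5| ≤ 7 + 5 = 12.
Hence |t^2 − 25| ≤ 12|t − 5|, which is < ε once |t − 5| < ε/12.
Take δ = min(2, ε/12). If 0 < |t − 5| < δ then both bounds hold and |t^2 − 25| ≤ 12|t − 5| < 12·(ε/12) = ε.

δ = min(2, ε/12)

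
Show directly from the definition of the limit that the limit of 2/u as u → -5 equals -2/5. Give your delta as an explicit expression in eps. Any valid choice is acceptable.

Fix eps > 0. We seek delta > 0 such that 0 < |u + 5| < delta implies |2/u + 2/5| < eps.
|2/u + 2/5| = 2·|-5 − u|/(5·|u|) = 2|u + 5|/(5|u|).
Restrict delta ≤ 5/2. Then |u + 5| < 5/2 gives |u| > 5/2, so 5|u| > 25/2.
Then |2/u + 2/5| < 2|u + 5|/(25/2), which is < eps when |u + 5| < (25/4)eps.
Take delta = min(5/2, (25/4)eps). Then 0 < |u + 5| < delta gives both |u + 5| < 5/2 and |u + 5| < (25/4)eps, so |2/u + 2/5| < eps.

delta = min(5/2, (25/4)eps)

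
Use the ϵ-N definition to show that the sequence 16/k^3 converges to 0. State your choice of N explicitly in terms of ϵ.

N = (16/ϵ)^{1/3}

Let ϵ > 0. For k ≥ 1, |16/k^3 − 0| = 16/k^3.
16/k^3 < ϵ ⇔ k^3 > 16/ϵ ⇔ k > (16/ϵ)^{1/3}.
Take N = (16/ϵ)^{1/3}. Then k > N implies 16/k^3 < ϵ.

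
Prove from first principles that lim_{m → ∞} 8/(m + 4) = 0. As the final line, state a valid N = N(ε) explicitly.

Let ε > 0 be given. For m ≥ 1, |8/(m + 4) − 0| = 8/(m + 4) ≤ 8/m.
We need 8/m < ε, i.e. m > 8/ε.
Take N = 8/ε. If m > N then |8/(m + 4)| ≤ 8/m < ε.

N = 8/ε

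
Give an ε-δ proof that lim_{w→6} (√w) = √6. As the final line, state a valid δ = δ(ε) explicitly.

δ = min(6, √6·ε)

Fix ε > 0. We want δ > 0 such that 0 < |w − 6| < δ implies |√w − √6| < ε.
Multiplying by the conjugate, |√w − √6| = |w − 6|/(√w + √6).
Restrict δ ≤ 6 so that |w − 6| < 6 forces w > 0, and then √w + √6 > √6.
Hence |√w − √6| < |w − 6|/√6, which is < ε once |w − 6| < √6·ε.
Take δ = min(6, √6·ε). If 0 < |w − 6| < δ then w > 0 and |√w − √6| < |w − 6|/√6 < ε.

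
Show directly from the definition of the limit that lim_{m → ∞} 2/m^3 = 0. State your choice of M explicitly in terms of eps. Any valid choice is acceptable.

M = (2/eps)^{1/3}

Suppose eps > 0. For m ≥ 1, |2/m^3 − 0| = 2/m^3.
2/m^3 < eps ⇔ m^3 > 2/eps ⇔ m > (2/eps)^{1/3}.
Take M = (2/eps)^{1/3}. Then m > M implies 2/m^3 < eps.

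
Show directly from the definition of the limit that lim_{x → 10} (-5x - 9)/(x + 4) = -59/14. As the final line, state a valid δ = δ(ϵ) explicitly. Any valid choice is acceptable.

δ = min(7, (98/11)ϵ)

Fix ϵ > 0. We want δ > 0 with 0 < |x − 10| < δ ⇒ |(-5x - 9)/(x + 4) + 59/14| < ϵ.
Combining over a common denominator, (-5x - 9)/(x + 4) + 59/14 = [(-5x - 9)·14 − (-59)·(x + 4)] / [14·(x + 4)] = -11(x − 10) / (14(x + 4)).
So |(-5x - 9)/(x + 4) + 59/14| = 11|x − 10| / (14·|x + 4|).
Restrict δ ≤ 7. Then |x − 10| < 7 gives |x + 4| = |(x − 10) + 14| ≥ 14 − 7 = 7.
Hence |(-5x - 9)/(x + 4) + 59/14| < 11|x − 10|/(14·7) = (11/98)|x − 10|, which is < ϵ once |x − 10| < (98/11)ϵ.
Take δ = min(7, (98/11)ϵ). Then 0 < |x − 10| < δ forces both bounds, so |(-5x - 9)/(x + 4) + 59/14| < ϵ.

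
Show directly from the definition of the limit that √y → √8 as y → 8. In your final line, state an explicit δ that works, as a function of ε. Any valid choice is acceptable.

δ = min(8, √8·ε)

Fix ε > 0. We want δ > 0 such that 0 < |y − 8| < δ implies |√y − √8| < ε.
Multiplying by the conjugate, |√y − √8| = |y − 8|/(√y + √8).
Restrict δ ≤ 8 so that |y − 8| < 8 forces y > 0, and then √y + √8 > √8.
Hence |√y − √8| < |y − 8|/√8, which is < ε once |y − 8| < √8·ε.
Take δ = min(8, √8·ε). If 0 < |y − 8| < δ then y > 0 and |√y − √8| < |y − 8|/√8 < ε.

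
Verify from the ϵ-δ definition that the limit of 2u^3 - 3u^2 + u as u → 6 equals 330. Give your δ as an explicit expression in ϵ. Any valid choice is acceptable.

δ = min(2, ϵ/255)

Let ϵ > 0 be given. We want δ > 0 such that 0 < |u − 6| < δ implies |(2u^3 - 3u^2 + u) − 330| < ϵ.
(2u^3 - 3u^2 + u) − 330 = 2u^3 - 3u^2 + u - 330 = (u − 6)(2u^2 + 9u + 55).
So |(2u^3 - 3u^2 + u) − 330| = |u − 6|·|2u^2 + 9u + 55|.
Assume first that |u − 6| < 2, so |u| < 8. Then |2u^2 + 9u + 55| ≤ 2·8^2 + 9·8 + 55 = 255.
Hence |(2u^3 - 3u^2 + u) − 330| ≤ 255|u − 6| < ϵ provided |u − 6| < ϵ/255.
Take δ = min(2, ϵ/255). Then 0 < |u − 6| < δ gives both |u − 6| < 2 and |u − 6| < ϵ/255, so |(2u^3 - 3u^2 + u) − 330| < ϵ.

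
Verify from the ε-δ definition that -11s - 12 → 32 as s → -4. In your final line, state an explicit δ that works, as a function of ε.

Suppose ε > 0. We need δ > 0 so that 0 < |s + 4| < δ implies |(-11s - 12) − 32| < ε.
|(-11s - 12) − 32| = |-11s - 44| = 11|s + 4|.
Thus it suffices that |s + 4| < ε/11.
Choosing δ = ε/11 gives |(-11s - 12) − 32| = 11|s + 4| < ε whenever |s + 4| < δ.

δ = ε/11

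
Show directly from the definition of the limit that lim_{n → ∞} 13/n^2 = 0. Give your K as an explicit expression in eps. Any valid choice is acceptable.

Suppose eps > 0. For n ≥ 1, |13/n^2 − 0| = 13/n^2.
13/n^2 < eps ⇔ n^2 > 13/eps ⇔ n > (13/eps)^{1/2}.
Take K = (13/eps)^{1/2}. Then n > K implies 13/n^2 < eps.

K = (13/eps)^{1/2}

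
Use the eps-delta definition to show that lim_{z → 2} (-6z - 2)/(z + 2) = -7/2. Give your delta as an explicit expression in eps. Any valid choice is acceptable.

delta = min(2, (4/5)eps)

Suppose eps > 0. We want delta > 0 with 0 < |z − 2| < delta ⇒ |(-6z - 2)/(z + 2) + 7/2| < eps.
Combining over a common denominator, (-6z - 2)/(z + 2) + 7/2 = [(-6z - 2)·4 − (-14)·(z + 2)] / [4·(z + 2)] = -10(z − 2) / (4(z + 2)).
So |(-6z - 2)/(z + 2) + 7/2| = 10|z − 2| / (4·|z + 2|).
Require delta ≤ 2, so |z + 2| ≥ |4| − |z − 2| > 4 − 2 = 2.
Hence |(-6z - 2)/(z + 2) + 7/2| < 10|z − 2|/(4·2) = (5/4)|z − 2|, which is < eps once |z − 2| < (4/5)eps.
Take delta = min(2, (4/5)eps). Then 0 < |z − 2| < delta forces both bounds, so |(-6z - 2)/(z + 2) + 7/2| < eps.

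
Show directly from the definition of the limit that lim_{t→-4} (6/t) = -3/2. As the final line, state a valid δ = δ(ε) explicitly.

Let ε > 0. We seek δ > 0 such that 0 < |t + 4| < δ implies |6/t + 3/2| < ε.
|6/t + 3/2| = 6·|-4 − t|/(4·|t|) = 6|t + 4|/(4|t|).
Require δ ≤ 2 so that |t| > 4 − 2 = 2, hence 4|t| > 8.
Then |6/t + 3/2| < 6|t + 4|/8, which is < ε when |t + 4| < (4/3)ε.
Take δ = min(2, (4/3)ε). Then 0 < |t + 4| < δ gives both |t + 4| < 2 and |t + 4| < (4/3)ε, so |6/t + 3/2| < ε.

δ = min(2, (4/3)ε)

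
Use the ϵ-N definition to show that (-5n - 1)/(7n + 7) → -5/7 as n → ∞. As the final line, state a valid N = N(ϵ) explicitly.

Let ϵ > 0. For n ≥ 1, |(-5n - 1)/(7n + 7) + 5/7| = |28|/(7(7n + 7)) = 28/(7(7n + 7)).
Since 7n + 7 ≥ 7n for n ≥ 1, this is ≤ 28/(7·7n) = (4/7)/n.
So |(-5n - 1)/(7n + 7) + 5/7| < ϵ whenever n > (4/7)/ϵ.
Take N = (4/7)/ϵ. If n > N then |(-5n - 1)/(7n + 7) + 5/7| ≤ (4/7)/n < ϵ.

N = (4/7)/ϵ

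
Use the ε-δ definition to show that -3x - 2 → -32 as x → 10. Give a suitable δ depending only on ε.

Fix ε > 0. We need δ > 0 so that 0 < |x − 10| < δ implies |(-3x - 2) + 32| < ε.
Since (-3x - 2) + 32 = -3(x − 10), we have |(-3x - 2) + 32| = 3|x − 10|.
So 3|x − 10| < ε exactly when |x − 10| < ε/3.
Take δ = ε/3. If 0 < |x − 10| < δ then |(-3x - 2) + 32| = 3|x − 10| < 3·(ε/3) = ε.

δ = ε/3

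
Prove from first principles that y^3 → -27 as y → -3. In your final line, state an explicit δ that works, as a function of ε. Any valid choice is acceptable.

Suppose ε > 0. We seek δ > 0 with 0 < |y + 3| < δ ⇒ |y^3 + 27| < ε.
Factor: y^3 + 27 = (y + 3)(y^2 - 3y + 9), so |y^3 + 27| = |y + 3|·|y^2 - 3y + 9|.
Impose δ ≤ 1 so that |y| < 4; then |y^2 - 3y + 9| ≤ 37.
Hence |y^3 + 27| ≤ 37|y + 3|, which is < ε once |y + 3| < ε/37.
Take δ = min(1, ε/37). If 0 < |y + 3| < δ then both bounds hold and |y^3 + 27| ≤ 37|y + 3| < 37·(ε/37) = ε.

δ = min(1, ε/37)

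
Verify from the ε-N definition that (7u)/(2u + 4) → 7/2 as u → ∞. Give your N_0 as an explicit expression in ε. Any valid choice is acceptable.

Suppose ε > 0. We seek N_0 > 0 such that u > N_0 implies |(7u)/(2u + 4) − (7/2)| < ε.
(7u)/(2u + 4) − (7/2) = (2(7u) − 7(2u + 4)) / (2(2u + 4)) = -28/(2(2u + 4)).
For u > 0 we have 2u + 4 > 2u, so |(7u)/(2u + 4) − (7/2)| = 28/(2(2u + 4)) < 28/(2·2u) = 7/u.
Thus |(7u)/(2u + 4) − (7/2)| < ε whenever u > 7/ε.
Take N_0 = 7/ε. If u > N_0 then |(7u)/(2u + 4) − (7/2)| < 7/u < ε.

N_0 = 7/ε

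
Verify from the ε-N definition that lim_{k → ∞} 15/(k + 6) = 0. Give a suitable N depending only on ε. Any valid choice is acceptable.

Let ε > 0 be given. For k ≥ 1, |15/(k + 6) − 0| = 15/(k + 6) ≤ 15/k.
We need 15/k < ε, i.e. k > 15/ε.
Take N = 15/ε. If k > N then |15/(k + 6)| ≤ 15/k < ε.

N = 15/ε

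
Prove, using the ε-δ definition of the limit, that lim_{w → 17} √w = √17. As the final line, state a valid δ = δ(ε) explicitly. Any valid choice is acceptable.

δ = min(17, √17·ε)

Fix ε > 0. We want δ > 0 such that 0 < |w − 17| < δ implies |√w − √17| < ε.
Rationalise: √w − √17 = (w − 17)/(√w + √17), so |√w − √17| = |w − 17|/(√w + √17).
Restrict δ ≤ 17 so that |w − 17| < 17 forces w > 0, and then √w + √17 > √17.
Hence |√w − √17| < |w − 17|/√17, which is < ε once |w − 17| < √17·ε.
Take δ = min(17, √17·ε). If 0 < |w − 17| < δ then w > 0 and |√w − √17| < |w − 17|/√17 < ε.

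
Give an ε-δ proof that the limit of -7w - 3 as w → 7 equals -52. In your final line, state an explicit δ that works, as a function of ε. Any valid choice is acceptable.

δ = ε/7

Suppose ε > 0. We need δ > 0 so that 0 < |w − 7| < δ implies |(-7w - 3) + 52| < ε.
|(-7w - 3) + 52| = |-7w + 49| = 7|w − 7|.
So 7|w − 7| < ε exactly when |w − 7| < ε/7.
Take δ = ε/7. If 0 < |w − 7| < δ then |(-7w - 3) + 52| = 7|w − 7| < 7·(ε/7) = ε.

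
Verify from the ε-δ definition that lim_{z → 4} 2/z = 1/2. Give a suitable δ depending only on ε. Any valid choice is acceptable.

Suppose ε > 0. We seek δ > 0 such that 0 < |z − 4| < δ implies |2/z − (1/2)| < ε.
|2/z − (1/2)| = 2·|4 − z|/(4·|z|) = 2|z − 4|/(4|z|).
Restrict δ ≤ 2. Then |z − 4| < 2 gives |z| > 2, so 4|z| > 8.
Then |2/z − (1/2)| < 2|z − 4|/8, which is < ε when |z − 4| < 4ε.
Take δ = min(2, 4ε). Then 0 < |z − 4| < δ gives both |z − 4| < 2 and |z − 4| < 4ε, so |2/z − (1/2)| < ε.

δ = min(2, 4ε)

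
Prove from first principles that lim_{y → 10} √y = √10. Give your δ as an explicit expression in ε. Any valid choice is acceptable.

δ = min(10, √10·ε)

Let ε > 0. We want δ > 0 such that 0 < |y − 10| < δ implies |√y − √10| < ε.
Rationalise: √y − √10 = (y − 10)/(√y + √10), so |√y − √10| = |y − 10|/(√y + √10).
Restrict δ ≤ 10 so that |y − 10| < 10 forces y > 0, and then √y + √10 > √10.
Hence |√y − √10| < |y − 10|/√10, which is < ε once |y − 10| < √10·ε.
Take δ = min(10, √10·ε). If 0 < |y − 10| < δ then y > 0 and |√y − √10| < |y − 10|/√10 < ε.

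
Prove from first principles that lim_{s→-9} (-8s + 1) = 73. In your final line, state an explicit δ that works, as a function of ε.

Fix ε > 0. We need δ > 0 so that 0 < |s + 9| < δ implies |(-8s + 1) − 73| < ε.
Since (-8s + 1) − 73 = -8(s + 9), we have |(-8s + 1) − 73| = 8|s + 9|.
So 8|s + 9| < ε exactly when |s + 9| < ε/8.
Take δ = ε/8. If 0 < |s + 9| < δ then |(-8s + 1) − 73| = 8|s + 9| < 8·(ε/8) = ε.

δ = ε/8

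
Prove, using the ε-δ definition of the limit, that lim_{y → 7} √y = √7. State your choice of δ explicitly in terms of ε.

Let ε > 0. We want δ > 0 such that 0 < |y − 7| < δ implies |√y − √7| < ε.
Multiplying by the conjugate, |√y − √7| = |y − 7|/(√y + √7).
Restrict δ ≤ 7 so that |y − 7| < 7 forces y > 0, and then √y + √7 > √7.
Hence |√y − √7| < |y − 7|/√7, which is < ε once |y − 7| < √7·ε.
Take δ = min(7, √7·ε). If 0 < |y − 7| < δ then y > 0 and |√y − √7| < |y − 7|/√7 < ε.

δ = min(7, √7·ε)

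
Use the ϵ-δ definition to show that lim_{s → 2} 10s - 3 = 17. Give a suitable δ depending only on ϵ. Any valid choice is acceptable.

Suppose ϵ > 0. We need δ > 0 so that 0 < |s − 2| < δ implies |(10s - 3) − 17| < ϵ.
|(10s - 3) − 17| = |10s - 20| = 10|s − 2|.
Thus it suffices that |s − 2| < ϵ/10.
Choosing δ = ϵ/10 gives |(10s - 3) − 17| = 10|s − 2| < ϵ whenever |s − 2| < δ.

δ = ϵ/10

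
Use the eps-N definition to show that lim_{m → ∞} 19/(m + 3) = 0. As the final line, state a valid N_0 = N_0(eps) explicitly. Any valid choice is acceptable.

N_0 = 19/eps

Suppose eps > 0. For m ≥ 1, |19/(m + 3) − 0| = 19/(m + 3) ≤ 19/m.
We need 19/m < eps, i.e. m > 19/eps.
Take N_0 = 19/eps. If m > N_0 then |19/(m + 3)| ≤ 19/m < eps.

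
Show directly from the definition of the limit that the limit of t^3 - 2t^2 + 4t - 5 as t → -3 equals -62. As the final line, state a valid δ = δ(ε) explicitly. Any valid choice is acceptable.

Suppose ε > 0. We want δ > 0 such that 0 < |t + 3| < δ implies |(t^3 - 2t^2 + 4t - 5) + 62| < ε.
(t^3 - 2t^2 + 4t - 5) + 62 = t^3 - 2t^2 + 4t + 57 = (t + 3)(t^2 - 5t + 19).
So |(t^3 - 2t^2 + 4t - 5) + 62| = |t + 3|·|t^2 - 5t + 19|.
Assume first that |t + 3| < 2, so |t| < 5. Then |t^2 - 5t + 19| ≤ 5^2 + 5·5 + 19 = 69.
Hence |(t^3 - 2t^2 + 4t - 5) + 62| ≤ 69|t + 3| < ε provided |t + 3| < ε/69.
Choosing δ = min(2, ε/69) ensures both conditions, hence |(t^3 - 2t^2 + 4t - 5) + 62| < ε.

δ = min(2, ε/69)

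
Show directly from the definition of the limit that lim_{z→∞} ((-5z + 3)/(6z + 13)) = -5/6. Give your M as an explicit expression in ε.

M = (83/36)/ε

Fix ε > 0. We seek M > 0 such that z > M implies |(-5z + 3)/(6z + 13) + 5/6| < ε.
(-5z + 3)/(6z + 13) + 5/6 = (6(-5z + 3) − (-5)(6z + 13)) / (6(6z + 13)) = 83/(6(6z + 13)).
For z > 0 we have 6z + 13 > 6z, so |(-5z + 3)/(6z + 13) + 5/6| = 83/(6(6z + 13)) < 83/(6·6z) = (83/36)/z.
Thus |(-5z + 3)/(6z + 13) + 5/6| < ε whenever z > (83/36)/ε.
Take M = (83/36)/ε. If z > M then |(-5z + 3)/(6z + 13) + 5/6| < (83/36)/z < ε.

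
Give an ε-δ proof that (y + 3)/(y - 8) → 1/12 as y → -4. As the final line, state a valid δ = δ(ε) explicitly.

δ = min(6, (72/11)ε)

Let ε > 0. We want δ > 0 with 0 < |y + 4| < δ ⇒ |(y + 3)/(y - 8) − (1/12)| < ε.
Combining over a common denominator, (y + 3)/(y - 8) − (1/12) = [(y + 3)·(-12) − (-1)·(y - 8)] / [(-12)·(y - 8)] = -11(y + 4) / ((-12)(y - 8)).
So |(y + 3)/(y - 8) − (1/12)| = 11|y + 4| / (12·|y − 8|).
Require δ ≤ 6, so |y − 8| ≥ |-12| − |y + 4| > 12 − 6 = 6.
Hence |(y + 3)/(y - 8) − (1/12)| < 11|y + 4|/(12·6) = (11/72)|y + 4|, which is < ε once |y + 4| < (72/11)ε.
Take δ = min(6, (72/11)ε). Then 0 < |y + 4| < δ forces both bounds, so |(y + 3)/(y - 8) − (1/12)| < ε.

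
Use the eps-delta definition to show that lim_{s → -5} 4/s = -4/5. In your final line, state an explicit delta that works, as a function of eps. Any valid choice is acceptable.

delta = min(5/2, (25/8)eps)

Suppose eps > 0. We seek delta > 0 such that 0 < |s + 5| < delta implies |4/s + 4/5| < eps.
|4/s + 4/5| = 4·|-5 − s|/(5·|s|) = 4|s + 5|/(5|s|).
Restrict delta ≤ 5/2. Then |s + 5| < 5/2 gives |s| > 5/2, so 5|s| > 25/2.
Then |4/s + 4/5| < 4|s + 5|/(25/2), which is < eps when |s + 5| < (25/8)eps.
Take delta = min(5/2, (25/8)eps). Then 0 < |s + 5| < delta gives both |s + 5| < 5/2 and |s + 5| < (25/8)eps, so |4/s + 4/5| < eps.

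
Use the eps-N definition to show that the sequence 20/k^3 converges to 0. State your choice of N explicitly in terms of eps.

N = (20/eps)^{1/3}

Fix eps > 0. For k ≥ 1, |20/k^3 − 0| = 20/k^3.
20/k^3 < eps ⇔ k^3 > 20/eps ⇔ k > (20/eps)^{1/3}.
Take N = (20/eps)^{1/3}. Then k > N implies 20/k^3 < eps.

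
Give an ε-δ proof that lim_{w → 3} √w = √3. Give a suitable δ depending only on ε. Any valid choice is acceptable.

δ = min(3, √3·ε)

Suppose ε > 0. We want δ > 0 such that 0 < |w − 3| < δ implies |√w − √3| < ε.
Multiplying by the conjugate, |√w − √3| = |w − 3|/(√w + √3).
Restrict δ ≤ 3 so that |w − 3| < 3 forces w > 0, and then √w + √3 > √3.
Hence |√w − √3| < |w − 3|/√3, which is < ε once |w − 3| < √3·ε.
Take δ = min(3, √3·ε). If 0 < |w − 3| < δ then w > 0 and |√w − √3| < |w − 3|/√3 < ε.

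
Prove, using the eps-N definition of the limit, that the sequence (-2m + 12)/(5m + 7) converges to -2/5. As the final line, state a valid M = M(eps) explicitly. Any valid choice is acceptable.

M = (74/25)/eps

Fix eps > 0. For m ≥ 1, |(-2m + 12)/(5m + 7) + 2/5| = |74|/(5(5m + 7)) = 74/(5(5m + 7)).
Since 5m + 7 ≥ 5m for m ≥ 1, this is ≤ 74/(5·5m) = (74/25)/m.
So |(-2m + 12)/(5m + 7) + 2/5| < eps whenever m > (74/25)/eps.
Take M = (74/25)/eps. If m > M then |(-2m + 12)/(5m + 7) + 2/5| ≤ (74/25)/m < eps.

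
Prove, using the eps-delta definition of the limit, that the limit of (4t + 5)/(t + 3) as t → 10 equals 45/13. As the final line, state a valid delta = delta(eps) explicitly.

Fix eps > 0. We want delta > 0 with 0 < |t − 10| < delta ⇒ |(4t + 5)/(t + 3) − (45/13)| < eps.
Combining over a common denominator, (4t + 5)/(t + 3) − (45/13) = [(4t + 5)·13 − 45·(t + 3)] / [13·(t + 3)] = 7(t − 10) / (13(t + 3)).
So |(4t + 5)/(t + 3) − (45/13)| = 7|t − 10| / (13·|t + 3|).
Require delta ≤ 13/2, so |t + 3| ≥ |13| − |t − 10| > 13 − 13/2 = 13/2.
Hence |(4t + 5)/(t + 3) − (45/13)| < 7|t − 10|/(13·(13/2)) = (14/169)|t − 10|, which is < eps once |t − 10| < (169/14)eps.
Take delta = min(13/2, (169/14)eps). Then 0 < |t − 10| < delta forces both bounds, so |(4t + 5)/(t + 3) − (45/13)| < eps.

delta = min(13/2, (169/14)eps)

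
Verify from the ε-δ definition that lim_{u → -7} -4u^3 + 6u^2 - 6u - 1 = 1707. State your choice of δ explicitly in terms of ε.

Let ε > 0 be given. We want δ > 0 such that 0 < |u + 7| < δ implies |(-4u^3 + 6u^2 - 6u - 1) − 1707| < ε.
(-4u^3 + 6u^2 - 6u - 1) − 1707 = -4u^3 + 6u^2 - 6u - 1708 = (u + 7)(-4u^2 + 34u - 244).
So |(-4u^3 + 6u^2 - 6u - 1) − 1707| = |u + 7|·|-4u^2 + 34u - 244|.
Assume first that |u + 7| < 1, so |u| < 8. Then |-4u^2 + 34u - 244| ≤ 4·8^2 + 34·8 + 244 = 772.
Hence |(-4u^3 + 6u^2 - 6u - 1) − 1707| ≤ 772|u + 7| < ε provided |u + 7| < ε/772.
Choosing δ = min(1, ε/772) ensures both conditions, hence |(-4u^3 + 6u^2 - 6u - 1) − 1707| < ε.

δ = min(1, ε/772)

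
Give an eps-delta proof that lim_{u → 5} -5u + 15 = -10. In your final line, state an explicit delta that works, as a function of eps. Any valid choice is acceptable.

Let eps > 0 be given. We need delta > 0 so that 0 < |u − 5| < delta implies |(-5u + 15) + 10| < eps.
|(-5u + 15) + 10| = |-5u + 25| = 5|u − 5|.
So 5|u − 5| < eps exactly when |u − 5| < eps/5.
Take delta = eps/5. If 0 < |u − 5| < delta then |(-5u + 15) + 10| = 5|u − 5| < 5·(eps/5) = eps.

delta = eps/5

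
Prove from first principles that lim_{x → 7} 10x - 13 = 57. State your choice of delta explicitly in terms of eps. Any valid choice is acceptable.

delta = eps/10

Let eps > 0. We need delta > 0 so that 0 < |x − 7| < delta implies |(10x - 13) − 57| < eps.
|(10x - 13) − 57| = |10x - 70| = 10|x − 7|.
Thus it suffices that |x − 7| < eps/10.
Take delta = eps/10. If 0 < |x − 7| < delta then |(10x - 13) − 57| = 10|x − 7| < 10·(eps/10) = eps.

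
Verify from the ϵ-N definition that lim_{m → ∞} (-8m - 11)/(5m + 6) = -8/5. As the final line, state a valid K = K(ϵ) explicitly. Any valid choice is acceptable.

K = (7/25)/ϵ

Fix ϵ > 0. For m ≥ 1, |(-8m - 11)/(5m + 6) + 8/5| = |-7|/(5(5m + 6)) = 7/(5(5m + 6)).
Since 5m + 6 ≥ 5m for m ≥ 1, this is ≤ 7/(5·5m) = (7/25)/m.
So |(-8m - 11)/(5m + 6) + 8/5| < ϵ whenever m > (7/25)/ϵ.
Take K = (7/25)/ϵ. If m > K then |(-8m - 11)/(5m + 6) + 8/5| ≤ (7/25)/m < ϵ.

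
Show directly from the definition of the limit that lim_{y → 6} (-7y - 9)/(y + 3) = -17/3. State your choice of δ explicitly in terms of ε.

Suppose ε > 0. We want δ > 0 with 0 < |y − 6| < δ ⇒ |(-7y - 9)/(y + 3) + 17/3| < ε.
Combining over a common denominator, (-7y - 9)/(y + 3) + 17/3 = [(-7y - 9)·9 − (-51)·(y + 3)] / [9·(y + 3)] = -12(y − 6) / (9(y + 3)).
So |(-7y - 9)/(y + 3) + 17/3| = 12|y − 6| / (9·|y + 3|).
Require δ ≤ 9/2, so |y + 3| ≥ |9| − |y − 6| > 9 − 9/2 = 9/2.
Hence |(-7y - 9)/(y + 3) + 17/3| < 12|y − 6|/(9·(9/2)) = (8/27)|y − 6|, which is < ε once |y − 6| < (27/8)ε.
Take δ = min(9/2, (27/8)ε). Then 0 < |y − 6| < δ forces both bounds, so |(-7y - 9)/(y + 3) + 17/3| < ε.

δ = min(9/2, (27/8)ε)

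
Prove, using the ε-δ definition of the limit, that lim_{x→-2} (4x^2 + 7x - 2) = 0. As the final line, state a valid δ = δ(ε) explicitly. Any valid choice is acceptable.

Let ε > 0 be given. We want δ > 0 such that 0 < |x + 2| < δ implies |(4x^2 + 7x - 2)| < ε.
(4x^2 + 7x - 2) = 4x^2 + 7x - 2 = (x + 2)(4x - 1).
So |(4x^2 + 7x - 2)| = |x + 2|·|4x - 1|.
Require δ ≤ 2. Then |x + 2| < 2 gives |x| < 4, and by the triangle inequality |4x - 1| ≤ 4·4 + 1 = 17.
Hence |(4x^2 + 7x - 2)| ≤ 17|x + 2| < ε provided |x + 2| < ε/17.
Choosing δ = min(2, ε/17) ensures both conditions, hence |(4x^2 + 7x - 2)| < ε.

δ = min(2, ε/17)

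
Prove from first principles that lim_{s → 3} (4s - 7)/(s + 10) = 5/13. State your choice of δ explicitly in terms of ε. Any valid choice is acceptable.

Suppose ε > 0. We want δ > 0 with 0 < |s − 3| < δ ⇒ |(4s - 7)/(s + 10) − (5/13)| < ε.
Combining over a common denominator, (4s - 7)/(s + 10) − (5/13) = [(4s - 7)·13 − 5·(s + 10)] / [13·(s + 10)] = 47(s − 3) / (13(s + 10)).
So |(4s - 7)/(s + 10) − (5/13)| = 47|s − 3| / (13·|s + 10|).
Require δ ≤ 13/2, so |s + 10| ≥ |13| − |s − 3| > 13 − 13/2 = 13/2.
Hence |(4s - 7)/(s + 10) − (5/13)| < 47|s − 3|/(13·(13/2)) = (94/169)|s − 3|, which is < ε once |s − 3| < (169/94)ε.
Take δ = min(13/2, (169/94)ε). Then 0 < |s − 3| < δ forces both bounds, so |(4s - 7)/(s + 10) − (5/13)| < ε.

δ = min(13/2, (169/94)ε)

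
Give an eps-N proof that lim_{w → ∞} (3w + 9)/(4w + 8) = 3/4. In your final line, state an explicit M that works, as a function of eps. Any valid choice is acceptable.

M = (3/4)/eps

Suppose eps > 0. We seek M > 0 such that w > M implies |(3w + 9)/(4w + 8) − (3/4)| < eps.
(3w + 9)/(4w + 8) − (3/4) = (4(3w + 9) − 3(4w + 8)) / (4(4w + 8)) = 12/(4(4w + 8)).
For w > 0 we have 4w + 8 > 4w, so |(3w + 9)/(4w + 8) − (3/4)| = 12/(4(4w + 8)) < 12/(4·4w) = (3/4)/w.
Thus |(3w + 9)/(4w + 8) − (3/4)| < eps whenever w > (3/4)/eps.
Take M = (3/4)/eps. If w > M then |(3w + 9)/(4w + 8) − (3/4)| < (3/4)/w < eps.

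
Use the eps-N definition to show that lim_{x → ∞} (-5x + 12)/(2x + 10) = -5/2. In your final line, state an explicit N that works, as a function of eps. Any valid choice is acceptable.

Suppose eps > 0. We seek N > 0 such that x > N implies |(-5x + 12)/(2x + 10) + 5/2| < eps.
(-5x + 12)/(2x + 10) + 5/2 = (2(-5x + 12) − (-5)(2x + 10)) / (2(2x + 10)) = 74/(2(2x + 10)).
For x > 0 we have 2x + 10 > 2x, so |(-5x + 12)/(2x + 10) + 5/2| = 74/(2(2x + 10)) < 74/(2·2x) = (37/2)/x.
Thus |(-5x + 12)/(2x + 10) + 5/2| < eps whenever x > (37/2)/eps.
Take N = (37/2)/eps. If x > N then |(-5x + 12)/(2x + 10) + 5/2| < (37/2)/x < eps.

N = (37/2)/eps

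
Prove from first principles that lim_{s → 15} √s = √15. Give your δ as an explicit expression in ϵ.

δ = min(15, √15·ϵ)

Let ϵ > 0. We want δ > 0 such that 0 < |s − 15| < δ implies |√s − √15| < ϵ.
Rationalise: √s − √15 = (s − 15)/(√s + √15), so |√s − √15| = |s − 15|/(√s + √15).
Restrict δ ≤ 15 so that |s − 15| < 15 forces s > 0, and then √s + √15 > √15.
Hence |√s − √15| < |s − 15|/√15, which is < ϵ once |s − 15| < √15·ϵ.
Take δ = min(15, √15·ϵ). If 0 < |s − 15| < δ then s > 0 and |√s − √15| < |s − 15|/√15 < ϵ.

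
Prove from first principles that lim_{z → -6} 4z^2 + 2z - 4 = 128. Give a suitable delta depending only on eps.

Let eps > 0. We want delta > 0 such that 0 < |z + 6| < delta implies |(4z^2 + 2z - 4) − 128| < eps.
(4z^2 + 2z - 4) − 128 = 4z^2 + 2z - 132 = (z + 6)(4z - 22).
So |(4z^2 + 2z - 4) − 128| = |z + 6|·|4z - 22|.
Assume first that |z + 6| < 2, so |z| < 8. Then |4z - 22| ≤ 4·8 + 22 = 54.
Hence |(4z^2 + 2z - 4) − 128| ≤ 54|z + 6| < eps provided |z + 6| < eps/54.
Take delta = min(2, eps/54). Then 0 < |z + 6| < delta gives both |z + 6| < 2 and |z + 6| < eps/54, so |(4z^2 + 2z - 4) − 128| < eps.

delta = min(2, eps/54)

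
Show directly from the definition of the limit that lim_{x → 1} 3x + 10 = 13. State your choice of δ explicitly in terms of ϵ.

δ = ϵ/3

Suppose ϵ > 0. We need δ > 0 so that 0 < |x − 1| < δ implies |(3x + 10) − 13| < ϵ.
|(3x + 10) − 13| = |3x - 3| = 3|x − 1|.
So 3|x − 1| < ϵ exactly when |x − 1| < ϵ/3.
Choosing δ = ϵ/3 gives |(3x + 10) − 13| = 3|x − 1| < ϵ whenever |x − 1| < δ.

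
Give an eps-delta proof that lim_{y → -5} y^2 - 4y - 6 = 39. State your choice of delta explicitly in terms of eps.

Let eps > 0 be given. We want delta > 0 such that 0 < |y + 5| < delta implies |(y^2 - 4y - 6) − 39| < eps.
(y^2 - 4y - 6) − 39 = y^2 - 4y - 45 = (y + 5)(y - 9).
So |(y^2 - 4y - 6) − 39| = |y + 5|·|y - 9|.
Assume first that |y + 5| < 1, so |y| < 6. Then |y - 9| ≤ 6 + 9 = 15.
Hence |(y^2 - 4y - 6) − 39| ≤ 15|y + 5| < eps provided |y + 5| < eps/15.
Take delta = min(1, eps/15). Then 0 < |y + 5| < delta gives both |y + 5| < 1 and |y + 5| < eps/15, so |(y^2 - 4y - 6) − 39| < eps.

delta = min(1, eps/15)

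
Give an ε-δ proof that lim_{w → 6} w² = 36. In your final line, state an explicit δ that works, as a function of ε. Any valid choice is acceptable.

δ = min(1, ε/13)

Let ε > 0. We seek δ > 0 with 0 < |w − 6| < δ ⇒ |w² − 36| < ε.
Factor: w² − 36 = (w − 6)(w + 6), so |w² − 36| = |w − 6|·|w + 6|.
Restrict δ ≤ 1. Then |w − 6| < 1 gives |w| < 7, so by the triangle inequality |w + 6| ≤ 7 + 6 = 13.
Hence |w² − 36| ≤ 13|w − 6|, which is < ε once |w − 6| < ε/13.
Take δ = min(1, ε/13). If 0 < |w − 6| < δ then both bounds hold and |w² − 36| ≤ 13|w − 6| < 13·(ε/13) = ε.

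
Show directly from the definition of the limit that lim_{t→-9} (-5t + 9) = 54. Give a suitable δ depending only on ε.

Let ε > 0 be given. We need δ > 0 so that 0 < |t + 9| < δ implies |(-5t + 9) − 54| < ε.
Since (-5t + 9) − 54 = -5(t + 9), we have |(-5t + 9) − 54| = 5|t + 9|.
Thus it suffices that |t + 9| < ε/5.
Choosing δ = ε/5 gives |(-5t + 9) − 54| = 5|t + 9| < ε whenever |t + 9| < δ.

δ = ε/5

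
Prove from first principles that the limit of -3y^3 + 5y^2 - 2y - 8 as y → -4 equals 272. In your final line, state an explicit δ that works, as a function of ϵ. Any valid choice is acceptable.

Let ϵ > 0 be given. We want δ > 0 such that 0 < |y + 4| < δ implies |(-3y^3 + 5y^2 - 2y - 8) − 272| < ϵ.
(-3y^3 + 5y^2 - 2y - 8) − 272 = -3y^3 + 5y^2 - 2y - 280 = (y + 4)(-3y^2 + 17y - 70).
So |(-3y^3 + 5y^2 - 2y - 8) − 272| = |y + 4|·|-3y^2 + 17y - 70|.
Require δ ≤ 1. Then |y + 4| < 1 gives |y| < 5, and by the triangle inequality |-3y^2 + 17y - 70| ≤ 3·5^2 + 17·5 + 70 = 230.
Hence |(-3y^3 + 5y^2 - 2y - 8) − 272| ≤ 230|y + 4| < ϵ provided |y + 4| < ϵ/230.
Take δ = min(1, ϵ/230). Then 0 < |y + 4| < δ gives both |y + 4| < 1 and |y + 4| < ϵ/230, so |(-3y^3 + 5y^2 - 2y - 8) − 272| < ϵ.

δ = min(1, ϵ/230)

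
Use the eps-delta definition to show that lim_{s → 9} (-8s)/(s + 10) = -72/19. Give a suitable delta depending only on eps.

delta = min(19/2, (361/160)eps)

Let eps > 0. We want delta > 0 with 0 < |s − 9| < delta ⇒ |(-8s)/(s + 10) + 72/19| < eps.
Combining over a common denominator, (-8s)/(s + 10) + 72/19 = [(-8s)·19 − (-72)·(s + 10)] / [19·(s + 10)] = -80(s − 9) / (19(s + 10)).
So |(-8s)/(s + 10) + 72/19| = 80|s − 9| / (19·|s + 10|).
Require delta ≤ 19/2, so |s + 10| ≥ |19| − |s − 9| > 19 − 19/2 = 19/2.
Hence |(-8s)/(s + 10) + 72/19| < 80|s − 9|/(19·(19/2)) = (160/361)|s − 9|, which is < eps once |s − 9| < (361/160)eps.
Take delta = min(19/2, (361/160)eps). Then 0 < |s − 9| < delta forces both bounds, so |(-8s)/(s + 10) + 72/19| < eps.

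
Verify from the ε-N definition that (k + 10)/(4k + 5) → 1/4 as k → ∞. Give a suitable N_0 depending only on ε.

N_0 = (35/16)/ε

Let ε > 0 be given. For k ≥ 1, |(k + 10)/(4k + 5) − (1/4)| = |35|/(4(4k + 5)) = 35/(4(4k + 5)).
Since 4k + 5 ≥ 4k for k ≥ 1, this is ≤ 35/(4·4k) = (35/16)/k.
So |(k + 10)/(4k + 5) − (1/4)| < ε whenever k > (35/16)/ε.
Take N_0 = (35/16)/ε. If k > N_0 then |(k + 10)/(4k + 5) − (1/4)| ≤ (35/16)/k < ε.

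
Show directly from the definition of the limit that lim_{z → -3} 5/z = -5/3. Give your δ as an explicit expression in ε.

δ = min(3/2, (9/10)ε)

Suppose ε > 0. We seek δ > 0 such that 0 < |z + 3| < δ implies |5/z + 5/3| < ε.
|5/z + 5/3| = 5·|-3 − z|/(3·|z|) = 5|z + 3|/(3|z|).
Restrict δ ≤ 3/2. Then |z + 3| < 3/2 gives |z| > 3/2, so 3|z| > 9/2.
Then |5/z + 5/3| < 5|z + 3|/(9/2), which is < ε when |z + 3| < (9/10)ε.
Take δ = min(3/2, (9/10)ε). Then 0 < |z + 3| < δ gives both |z + 3| < 3/2 and |z + 3| < (9/10)ε, so |5/z + 5/3| < ε.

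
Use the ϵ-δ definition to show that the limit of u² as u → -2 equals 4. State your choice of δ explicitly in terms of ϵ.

Let ϵ > 0 be given. We seek δ > 0 with 0 < |u + 2| < δ ⇒ |u² − 4| < ϵ.
Factor: u² − 4 = (u + 2)(u - 2), so |u² − 4| = |u + 2|·|u - 2|.
Impose δ ≤ 1 so that |u| < 3; then |u - 2| ≤ 5.
Hence |u² − 4| ≤ 5|u + 2|, which is < ϵ once |u + 2| < ϵ/5.
Take δ = min(1, ϵ/5). If 0 < |u + 2| < δ then both bounds hold and |u² − 4| ≤ 5|u + 2| < 5·(ϵ/5) = ϵ.

δ = min(1, ϵ/5)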